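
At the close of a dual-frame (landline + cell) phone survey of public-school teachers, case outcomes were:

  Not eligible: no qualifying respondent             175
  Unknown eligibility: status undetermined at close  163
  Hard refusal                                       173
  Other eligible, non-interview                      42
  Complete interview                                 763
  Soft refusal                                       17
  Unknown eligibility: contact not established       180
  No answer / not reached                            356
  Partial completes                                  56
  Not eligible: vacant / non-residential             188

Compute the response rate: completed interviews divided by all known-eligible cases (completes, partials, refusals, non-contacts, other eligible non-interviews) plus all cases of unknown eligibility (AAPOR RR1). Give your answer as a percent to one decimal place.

43.6%

Refused = 173 + 17 = 190
Undetermined eligibility = 180 + 163 = 343
Out of scope = 175 + 188 = 363
Numerator → 763
Denom → 763 + 56 + 190 + 356 + 42 + 343 = 1750
RR1 = 763 / 1750 = 0.4360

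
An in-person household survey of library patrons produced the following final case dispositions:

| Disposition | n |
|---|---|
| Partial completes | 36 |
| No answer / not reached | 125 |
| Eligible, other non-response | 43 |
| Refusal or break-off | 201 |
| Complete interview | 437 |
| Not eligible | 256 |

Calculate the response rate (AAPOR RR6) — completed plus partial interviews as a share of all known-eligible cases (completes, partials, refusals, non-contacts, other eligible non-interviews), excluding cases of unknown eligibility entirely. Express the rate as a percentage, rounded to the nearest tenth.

56.2%

Num = 437 + 36 = 473
Base = 437 + 36 + 201 + 125 + 43 = 842
RR6 = 473 / 842 = 0.5618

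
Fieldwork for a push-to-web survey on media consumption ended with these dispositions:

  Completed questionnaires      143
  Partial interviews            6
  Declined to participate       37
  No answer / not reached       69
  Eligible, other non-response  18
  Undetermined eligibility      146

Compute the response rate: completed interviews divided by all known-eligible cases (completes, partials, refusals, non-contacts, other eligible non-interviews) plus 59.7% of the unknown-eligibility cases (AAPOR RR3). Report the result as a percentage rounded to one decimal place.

Numerator → 143
Determined eligible → 143 + 6 + 37 + 69 + 18 = 273
e × U → 0.5970 × 146 = 87.16
Denom → 273 + 87.16 = 360.16
RR3 = 143 / 360.16 = 0.3970

39.7%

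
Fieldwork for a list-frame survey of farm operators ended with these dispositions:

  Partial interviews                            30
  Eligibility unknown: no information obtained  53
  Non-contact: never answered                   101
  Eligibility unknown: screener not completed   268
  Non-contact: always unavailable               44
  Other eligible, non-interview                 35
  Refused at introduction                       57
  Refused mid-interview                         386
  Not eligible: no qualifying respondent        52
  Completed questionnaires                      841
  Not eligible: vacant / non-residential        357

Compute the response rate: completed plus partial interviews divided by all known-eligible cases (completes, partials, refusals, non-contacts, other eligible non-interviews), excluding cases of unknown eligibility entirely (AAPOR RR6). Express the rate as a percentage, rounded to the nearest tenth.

Declined to participate = 57 + 386 = 443
No contact after all attempts = 101 + 44 = 145
Eligibility not determined = 268 + 53 = 321
Not eligible = 52 + 357 = 409
Num = 841 + 30 = 871
Denom = 841 + 30 + 443 + 145 + 35 = 1494
RR6 = 871 / 1494 = 0.5830

58.3%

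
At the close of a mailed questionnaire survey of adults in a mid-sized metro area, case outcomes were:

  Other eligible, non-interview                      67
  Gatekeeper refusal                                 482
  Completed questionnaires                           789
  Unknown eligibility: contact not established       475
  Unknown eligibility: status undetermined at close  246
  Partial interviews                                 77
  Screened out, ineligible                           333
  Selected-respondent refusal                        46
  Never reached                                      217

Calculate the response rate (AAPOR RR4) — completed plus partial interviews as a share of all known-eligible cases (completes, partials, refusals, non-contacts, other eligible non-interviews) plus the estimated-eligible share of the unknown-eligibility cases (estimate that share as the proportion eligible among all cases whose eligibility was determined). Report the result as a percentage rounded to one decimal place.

38.0%

Declined to participate = 482 + 46 = 528
Unknown if eligible = 475 + 246 = 721
Numerator → 789 + 77 = 866
Known eligible → 789 + 77 + 528 + 217 + 67 = 1678
e = 1678 / (1678 + 333) = 1678 / 2011 = 0.8344
Eligible share of unknowns → 0.8344 × 721 = 601.60
Base → 1678 + 601.60 = 2279.60
RR4 = 866 / 2279.60 = 0.3799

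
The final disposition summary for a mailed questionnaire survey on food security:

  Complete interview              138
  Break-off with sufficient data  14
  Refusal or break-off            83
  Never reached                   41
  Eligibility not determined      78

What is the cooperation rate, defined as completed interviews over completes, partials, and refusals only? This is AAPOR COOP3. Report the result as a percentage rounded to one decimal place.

58.7%

Top → 138
Base → 138 + 14 + 83 = 235
COOP3 = 138 / 235 = 0.5872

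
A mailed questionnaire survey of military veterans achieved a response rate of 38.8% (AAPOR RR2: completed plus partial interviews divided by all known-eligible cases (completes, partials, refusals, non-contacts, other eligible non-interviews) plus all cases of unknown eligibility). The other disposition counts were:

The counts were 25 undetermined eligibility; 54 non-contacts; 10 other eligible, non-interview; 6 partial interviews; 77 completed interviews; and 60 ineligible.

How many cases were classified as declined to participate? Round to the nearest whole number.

Num: 77 + 6 = 83
RR2 = 83 / D = 0.388
D = 83 / 0.388 = 213.9
Rest of base = 172
declined to participate = 213.9 − 172 ≈ 42

42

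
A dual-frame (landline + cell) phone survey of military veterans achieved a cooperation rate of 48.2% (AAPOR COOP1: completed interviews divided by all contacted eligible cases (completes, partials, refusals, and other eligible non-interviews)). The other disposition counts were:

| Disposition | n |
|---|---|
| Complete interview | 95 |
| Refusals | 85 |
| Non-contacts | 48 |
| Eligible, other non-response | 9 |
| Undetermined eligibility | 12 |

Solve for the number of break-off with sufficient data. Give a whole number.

8

COOP1 = 95 / D = 0.482
D = 95 / 0.482 = 197.1
Remaining denominator categories sum to 189
break-off with sufficient data = 197.1 − 189 ≈ 8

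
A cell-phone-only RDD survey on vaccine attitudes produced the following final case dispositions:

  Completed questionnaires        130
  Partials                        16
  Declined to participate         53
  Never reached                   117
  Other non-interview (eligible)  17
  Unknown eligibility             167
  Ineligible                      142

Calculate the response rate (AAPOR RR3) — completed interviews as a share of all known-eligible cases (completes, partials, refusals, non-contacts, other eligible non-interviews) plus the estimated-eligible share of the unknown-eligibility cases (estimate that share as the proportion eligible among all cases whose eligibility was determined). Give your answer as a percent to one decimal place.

28.9%

Numerator → 130
Known eligible → 130 + 16 + 53 + 117 + 17 = 333
e = 333 / (333 + 142) = 333 / 475 = 0.7011
Estimated eligible among unknowns → 0.7011 × 167 = 117.08
Denom → 333 + 117.08 = 450.08
RR3 = 130 / 450.08 = 0.2888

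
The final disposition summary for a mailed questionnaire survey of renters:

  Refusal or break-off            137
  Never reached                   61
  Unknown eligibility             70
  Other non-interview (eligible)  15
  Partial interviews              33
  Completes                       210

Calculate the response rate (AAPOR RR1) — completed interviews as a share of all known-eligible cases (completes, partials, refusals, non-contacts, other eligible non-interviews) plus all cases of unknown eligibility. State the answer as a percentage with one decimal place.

39.9%

Top → 210
Denom → 210 + 33 + 137 + 61 + 15 + 70 = 526
RR1 = 210 / 526 = 0.3992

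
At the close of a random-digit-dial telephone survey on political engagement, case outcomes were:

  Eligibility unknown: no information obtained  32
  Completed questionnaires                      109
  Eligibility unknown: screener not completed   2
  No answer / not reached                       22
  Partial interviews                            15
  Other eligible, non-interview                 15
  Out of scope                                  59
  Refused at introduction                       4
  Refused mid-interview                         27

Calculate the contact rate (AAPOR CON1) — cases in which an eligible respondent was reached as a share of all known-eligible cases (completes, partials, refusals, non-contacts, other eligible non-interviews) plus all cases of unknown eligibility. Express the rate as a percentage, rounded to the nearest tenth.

Refused = 4 + 27 = 31
Eligibility not determined = 2 + 32 = 34
Numerator: 109 + 15 + 31 + 15 = 170
Denom: 109 + 15 + 31 + 22 + 15 + 34 = 226
CON1 = 170 / 226 = 0.7522

75.2%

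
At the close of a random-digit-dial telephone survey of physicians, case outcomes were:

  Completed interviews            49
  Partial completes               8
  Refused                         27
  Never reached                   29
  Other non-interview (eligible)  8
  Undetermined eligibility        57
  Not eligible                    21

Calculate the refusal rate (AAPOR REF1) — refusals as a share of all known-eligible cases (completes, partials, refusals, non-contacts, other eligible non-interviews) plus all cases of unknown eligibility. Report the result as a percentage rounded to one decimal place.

Numerator: 27
Base: 49 + 8 + 27 + 29 + 8 + 57 = 178
REF1 = 27 / 178 = 0.1517

15.2%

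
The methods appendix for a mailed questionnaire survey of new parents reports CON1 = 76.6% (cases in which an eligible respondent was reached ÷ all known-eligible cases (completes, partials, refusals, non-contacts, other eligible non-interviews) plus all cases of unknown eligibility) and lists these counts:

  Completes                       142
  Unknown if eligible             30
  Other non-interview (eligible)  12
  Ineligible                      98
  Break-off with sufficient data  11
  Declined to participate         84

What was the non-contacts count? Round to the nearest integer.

Top → 142 + 11 + 84 + 12 = 249
CON1 = 249 / D = 0.766
D = 249 / 0.766 = 325.1
Remaining denominator categories sum to 279
non-contacts = 325.1 − 279 ≈ 46

46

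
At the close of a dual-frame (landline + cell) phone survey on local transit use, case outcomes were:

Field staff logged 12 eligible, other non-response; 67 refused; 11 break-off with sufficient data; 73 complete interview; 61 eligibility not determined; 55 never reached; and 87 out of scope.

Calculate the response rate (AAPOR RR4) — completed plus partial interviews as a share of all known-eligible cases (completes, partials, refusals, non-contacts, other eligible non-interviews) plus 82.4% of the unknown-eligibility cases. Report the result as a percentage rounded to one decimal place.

Numerator = 73 + 11 = 84
Known eligible = 73 + 11 + 67 + 55 + 12 = 218
Estimated eligible among unknowns = 0.8240 × 61 = 50.26
Denominator = 218 + 50.26 = 268.26
RR4 = 84 / 268.26 = 0.3131

31.3%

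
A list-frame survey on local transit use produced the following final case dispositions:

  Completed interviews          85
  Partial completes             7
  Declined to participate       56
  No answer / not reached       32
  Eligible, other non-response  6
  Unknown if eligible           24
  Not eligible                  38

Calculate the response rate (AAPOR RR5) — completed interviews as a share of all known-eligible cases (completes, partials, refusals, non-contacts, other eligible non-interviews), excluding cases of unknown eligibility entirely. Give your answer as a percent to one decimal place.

45.7%

Num: 85
Denominator: 85 + 7 + 56 + 32 + 6 = 186
RR5 = 85 / 186 = 0.4570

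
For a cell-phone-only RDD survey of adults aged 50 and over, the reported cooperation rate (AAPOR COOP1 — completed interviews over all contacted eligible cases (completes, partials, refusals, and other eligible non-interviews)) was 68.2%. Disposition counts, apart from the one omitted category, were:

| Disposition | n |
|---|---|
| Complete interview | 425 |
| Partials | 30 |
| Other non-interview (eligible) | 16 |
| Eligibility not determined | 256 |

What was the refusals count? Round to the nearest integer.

COOP1 = 425 / D = 0.682
D = 425 / 0.682 = 623.2
Other denominator terms total 471
refusals = 623.2 − 471 ≈ 152

152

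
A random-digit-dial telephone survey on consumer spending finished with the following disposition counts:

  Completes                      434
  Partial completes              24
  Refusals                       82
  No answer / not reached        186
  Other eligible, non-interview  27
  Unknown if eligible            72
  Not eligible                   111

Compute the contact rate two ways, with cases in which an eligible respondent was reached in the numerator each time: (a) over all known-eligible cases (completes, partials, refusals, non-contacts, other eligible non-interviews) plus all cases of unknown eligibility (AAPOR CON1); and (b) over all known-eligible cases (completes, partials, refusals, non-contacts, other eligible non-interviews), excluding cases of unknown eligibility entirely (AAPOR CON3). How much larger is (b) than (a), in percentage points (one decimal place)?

Num → 434 + 24 + 82 + 27 = 567
Denom → 434 + 24 + 82 + 186 + 27 + 72 = 825
CON1 = 567 / 825 = 0.6873
Denom → 434 + 24 + 82 + 186 + 27 = 753
CON3 = 567 / 753 = 0.7530
Difference = 75.30 − 68.73 = 6.57 percentage points

6.6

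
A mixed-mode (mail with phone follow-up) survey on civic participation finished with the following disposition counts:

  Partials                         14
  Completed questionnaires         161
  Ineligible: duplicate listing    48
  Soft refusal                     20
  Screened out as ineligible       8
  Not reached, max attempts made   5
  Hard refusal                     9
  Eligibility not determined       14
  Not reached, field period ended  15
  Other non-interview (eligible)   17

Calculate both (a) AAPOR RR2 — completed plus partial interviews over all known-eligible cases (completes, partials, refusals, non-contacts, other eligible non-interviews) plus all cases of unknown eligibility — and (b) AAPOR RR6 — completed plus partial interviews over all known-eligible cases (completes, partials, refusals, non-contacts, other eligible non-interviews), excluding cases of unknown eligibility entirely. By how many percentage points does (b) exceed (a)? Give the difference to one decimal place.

4.0

Refusals = 9 + 20 = 29
Never reached = 15 + 5 = 20
Out of scope = 8 + 48 = 56
Top = 161 + 14 = 175
Denom = 161 + 14 + 29 + 20 + 17 + 14 = 255
RR2 = 175 / 255 = 0.6863
Denom = 161 + 14 + 29 + 20 + 17 = 241
RR6 = 175 / 241 = 0.7261
Difference = 72.61 − 68.63 = 3.98 percentage points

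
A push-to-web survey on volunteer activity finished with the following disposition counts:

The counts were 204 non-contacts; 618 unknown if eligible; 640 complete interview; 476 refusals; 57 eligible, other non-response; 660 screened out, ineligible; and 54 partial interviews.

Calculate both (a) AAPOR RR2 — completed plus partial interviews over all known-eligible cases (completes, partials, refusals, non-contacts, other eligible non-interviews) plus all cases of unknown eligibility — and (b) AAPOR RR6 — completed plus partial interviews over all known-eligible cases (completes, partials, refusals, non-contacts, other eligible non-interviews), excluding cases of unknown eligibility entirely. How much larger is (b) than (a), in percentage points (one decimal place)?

Num = 640 + 54 = 694
Base = 640 + 54 + 476 + 204 + 57 + 618 = 2049
RR2 = 694 / 2049 = 0.3387
Base = 640 + 54 + 476 + 204 + 57 = 1431
RR6 = 694 / 1431 = 0.4850
Difference = 48.50 − 33.87 = 14.63 percentage points

14.6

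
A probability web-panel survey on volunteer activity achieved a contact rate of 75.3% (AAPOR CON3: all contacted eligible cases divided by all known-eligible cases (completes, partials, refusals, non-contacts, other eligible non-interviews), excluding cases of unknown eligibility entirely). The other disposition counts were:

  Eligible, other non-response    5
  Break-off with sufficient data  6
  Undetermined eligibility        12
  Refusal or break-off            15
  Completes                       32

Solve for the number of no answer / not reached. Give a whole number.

19

Numerator → 32 + 6 + 15 + 5 = 58
CON3 = 58 / D = 0.753
D = 58 / 0.753 = 77.0
Remaining denominator categories sum to 58
no answer / not reached = 77.0 − 58 ≈ 19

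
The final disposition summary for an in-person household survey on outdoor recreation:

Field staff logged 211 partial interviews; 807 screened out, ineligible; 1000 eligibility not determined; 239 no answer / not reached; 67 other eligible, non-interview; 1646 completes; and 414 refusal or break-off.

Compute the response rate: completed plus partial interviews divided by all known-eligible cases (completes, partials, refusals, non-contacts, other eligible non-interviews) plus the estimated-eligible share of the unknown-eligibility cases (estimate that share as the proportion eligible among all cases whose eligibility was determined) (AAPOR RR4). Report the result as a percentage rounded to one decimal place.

55.6%

Top → 1646 + 211 = 1857
Known eligible → 1646 + 211 + 414 + 239 + 67 = 2577
e = 2577 / (2577 + 807) = 2577 / 3384 = 0.7615
Estimated eligible among unknowns → 0.7615 × 1000 = 761.50
Denom → 2577 + 761.50 = 3338.50
RR4 = 1857 / 3338.50 = 0.5562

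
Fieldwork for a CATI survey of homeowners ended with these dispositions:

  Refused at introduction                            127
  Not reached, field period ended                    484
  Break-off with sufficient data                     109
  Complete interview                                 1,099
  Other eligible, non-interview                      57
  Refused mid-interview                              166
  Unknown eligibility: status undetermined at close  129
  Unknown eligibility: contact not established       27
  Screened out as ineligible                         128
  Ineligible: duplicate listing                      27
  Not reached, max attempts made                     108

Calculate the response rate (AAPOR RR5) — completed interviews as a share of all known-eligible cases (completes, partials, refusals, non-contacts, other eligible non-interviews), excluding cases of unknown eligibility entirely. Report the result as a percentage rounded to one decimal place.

Refusals = 127 + 166 = 293
No answer / not reached = 484 + 108 = 592
Undetermined eligibility = 27 + 129 = 156
Ineligible = 128 + 27 = 155
Numerator → 1099
Denominator → 1099 + 109 + 293 + 592 + 57 = 2150
RR5 = 1099 / 2150 = 0.5112

51.1%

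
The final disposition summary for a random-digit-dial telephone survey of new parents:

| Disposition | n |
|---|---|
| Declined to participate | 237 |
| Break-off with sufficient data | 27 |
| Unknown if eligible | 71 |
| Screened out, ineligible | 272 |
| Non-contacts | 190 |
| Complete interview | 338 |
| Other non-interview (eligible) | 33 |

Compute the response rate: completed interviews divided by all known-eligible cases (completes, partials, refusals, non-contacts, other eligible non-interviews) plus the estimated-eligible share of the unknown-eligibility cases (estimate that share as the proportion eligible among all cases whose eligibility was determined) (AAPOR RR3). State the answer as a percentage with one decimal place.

Num: 338
Eligible (known): 338 + 27 + 237 + 190 + 33 = 825
e = 825 / (825 + 272) = 825 / 1097 = 0.7521
e × U: 0.7521 × 71 = 53.40
Denom: 825 + 53.40 = 878.40
RR3 = 338 / 878.40 = 0.3848

38.5%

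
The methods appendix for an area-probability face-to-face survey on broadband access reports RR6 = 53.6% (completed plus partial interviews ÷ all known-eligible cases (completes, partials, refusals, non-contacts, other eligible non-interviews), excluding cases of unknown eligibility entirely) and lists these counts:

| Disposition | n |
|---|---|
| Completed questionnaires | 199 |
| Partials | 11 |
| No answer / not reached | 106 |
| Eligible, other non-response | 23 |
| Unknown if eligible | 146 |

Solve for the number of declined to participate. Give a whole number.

Numerator → 199 + 11 = 210
RR6 = 210 / D = 0.536
D = 210 / 0.536 = 391.8
Rest of base = 339
declined to participate = 391.8 − 339 ≈ 53

53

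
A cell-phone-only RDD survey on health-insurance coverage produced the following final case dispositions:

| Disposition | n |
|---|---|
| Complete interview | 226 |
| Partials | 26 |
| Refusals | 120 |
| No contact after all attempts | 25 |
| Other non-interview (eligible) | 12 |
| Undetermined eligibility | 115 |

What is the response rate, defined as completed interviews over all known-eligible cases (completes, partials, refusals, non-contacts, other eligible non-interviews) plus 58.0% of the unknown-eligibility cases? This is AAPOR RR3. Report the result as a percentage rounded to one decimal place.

Num = 226
Known eligible = 226 + 26 + 120 + 25 + 12 = 409
Estimated eligible among unknowns = 0.5800 × 115 = 66.70
Base = 409 + 66.70 = 475.70
RR3 = 226 / 475.70 = 0.4751

47.5%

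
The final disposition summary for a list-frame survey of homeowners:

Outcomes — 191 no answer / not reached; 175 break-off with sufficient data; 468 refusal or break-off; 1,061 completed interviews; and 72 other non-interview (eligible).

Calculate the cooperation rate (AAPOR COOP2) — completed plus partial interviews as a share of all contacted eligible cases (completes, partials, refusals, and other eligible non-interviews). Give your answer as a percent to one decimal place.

Numerator: 1061 + 175 = 1236
Denominator: 1061 + 175 + 468 + 72 = 1776
COOP2 = 1236 / 1776 = 0.6959

69.6%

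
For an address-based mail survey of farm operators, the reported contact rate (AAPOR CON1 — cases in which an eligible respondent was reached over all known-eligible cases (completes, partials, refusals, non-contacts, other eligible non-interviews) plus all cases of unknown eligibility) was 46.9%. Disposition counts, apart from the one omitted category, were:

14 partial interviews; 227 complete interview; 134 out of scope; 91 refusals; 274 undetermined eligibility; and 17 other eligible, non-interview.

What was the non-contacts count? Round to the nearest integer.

Num: 227 + 14 + 91 + 17 = 349
CON1 = 349 / D = 0.469
D = 349 / 0.469 = 744.1
Remaining denominator categories sum to 623
non-contacts = 744.1 − 623 ≈ 121

121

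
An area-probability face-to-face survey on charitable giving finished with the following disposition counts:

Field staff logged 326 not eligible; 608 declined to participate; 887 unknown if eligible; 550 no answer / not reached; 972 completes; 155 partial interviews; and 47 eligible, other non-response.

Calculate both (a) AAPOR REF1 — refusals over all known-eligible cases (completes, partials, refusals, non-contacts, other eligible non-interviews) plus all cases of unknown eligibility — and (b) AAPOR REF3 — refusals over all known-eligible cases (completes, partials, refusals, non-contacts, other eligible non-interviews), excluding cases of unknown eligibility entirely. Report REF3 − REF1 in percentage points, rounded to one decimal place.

7.2

Num → 608
Base → 972 + 155 + 608 + 550 + 47 + 887 = 3219
REF1 = 608 / 3219 = 0.1889
Base → 972 + 155 + 608 + 550 + 47 = 2332
REF3 = 608 / 2332 = 0.2607
Difference = 26.07 − 18.89 = 7.18 percentage points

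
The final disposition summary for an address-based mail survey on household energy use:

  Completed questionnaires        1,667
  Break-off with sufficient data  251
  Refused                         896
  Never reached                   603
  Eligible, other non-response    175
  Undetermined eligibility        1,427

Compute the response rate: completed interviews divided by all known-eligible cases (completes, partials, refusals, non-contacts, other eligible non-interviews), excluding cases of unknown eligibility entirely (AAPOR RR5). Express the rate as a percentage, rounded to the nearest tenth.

46.4%

Top: 1667
Base: 1667 + 251 + 896 + 603 + 175 = 3592
RR5 = 1667 / 3592 = 0.4641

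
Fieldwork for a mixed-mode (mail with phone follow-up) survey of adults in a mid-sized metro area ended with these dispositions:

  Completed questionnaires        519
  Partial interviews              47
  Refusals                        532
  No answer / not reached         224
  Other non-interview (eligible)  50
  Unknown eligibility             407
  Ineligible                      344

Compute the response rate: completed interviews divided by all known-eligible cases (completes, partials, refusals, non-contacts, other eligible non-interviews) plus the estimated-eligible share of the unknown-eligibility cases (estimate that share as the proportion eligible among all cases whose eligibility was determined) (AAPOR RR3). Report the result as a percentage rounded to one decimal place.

Top → 519
Known eligible → 519 + 47 + 532 + 224 + 50 = 1372
e = 1372 / (1372 + 344) = 1372 / 1716 = 0.7995
e × U → 0.7995 × 407 = 325.40
Denominator → 1372 + 325.40 = 1697.40
RR3 = 519 / 1697.40 = 0.3058

30.6%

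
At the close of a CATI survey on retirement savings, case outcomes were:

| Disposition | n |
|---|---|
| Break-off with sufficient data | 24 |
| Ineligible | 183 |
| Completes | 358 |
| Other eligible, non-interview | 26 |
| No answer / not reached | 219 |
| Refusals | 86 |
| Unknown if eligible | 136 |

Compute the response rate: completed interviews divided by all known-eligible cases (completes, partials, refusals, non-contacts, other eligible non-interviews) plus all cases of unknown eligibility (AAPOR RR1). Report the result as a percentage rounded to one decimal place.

42.2%

Top: 358
Base: 358 + 24 + 86 + 219 + 26 + 136 = 849
RR1 = 358 / 849 = 0.4217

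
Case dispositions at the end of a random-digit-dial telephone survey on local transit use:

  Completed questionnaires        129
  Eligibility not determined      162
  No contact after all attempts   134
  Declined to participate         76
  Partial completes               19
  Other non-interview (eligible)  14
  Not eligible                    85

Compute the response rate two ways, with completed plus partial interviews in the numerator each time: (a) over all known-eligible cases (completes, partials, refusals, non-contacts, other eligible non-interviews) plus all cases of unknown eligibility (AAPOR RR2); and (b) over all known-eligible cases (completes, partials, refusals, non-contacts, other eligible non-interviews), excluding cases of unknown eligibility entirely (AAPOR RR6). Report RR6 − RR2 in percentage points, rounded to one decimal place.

Top → 129 + 19 = 148
Denominator → 129 + 19 + 76 + 134 + 14 + 162 = 534
RR2 = 148 / 534 = 0.2772
Denominator → 129 + 19 + 76 + 134 + 14 = 372
RR6 = 148 / 372 = 0.3978
Difference = 39.78 − 27.72 = 12.06 percentage points

12.1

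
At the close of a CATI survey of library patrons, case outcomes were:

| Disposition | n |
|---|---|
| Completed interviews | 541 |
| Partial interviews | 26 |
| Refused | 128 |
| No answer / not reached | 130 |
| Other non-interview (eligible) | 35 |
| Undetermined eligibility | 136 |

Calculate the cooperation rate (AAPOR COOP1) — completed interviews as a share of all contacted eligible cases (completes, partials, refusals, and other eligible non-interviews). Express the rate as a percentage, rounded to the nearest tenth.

Top → 541
Base → 541 + 26 + 128 + 35 = 730
COOP1 = 541 / 730 = 0.7411

74.1%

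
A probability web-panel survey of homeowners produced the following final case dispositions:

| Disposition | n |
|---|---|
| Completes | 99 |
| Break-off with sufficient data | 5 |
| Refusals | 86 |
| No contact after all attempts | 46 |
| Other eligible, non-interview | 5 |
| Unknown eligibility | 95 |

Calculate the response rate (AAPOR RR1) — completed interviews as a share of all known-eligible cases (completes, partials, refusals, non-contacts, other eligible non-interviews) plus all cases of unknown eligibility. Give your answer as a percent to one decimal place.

29.5%

Numerator: 99
Denominator: 99 + 5 + 86 + 46 + 5 + 95 = 336
RR1 = 99 / 336 = 0.2946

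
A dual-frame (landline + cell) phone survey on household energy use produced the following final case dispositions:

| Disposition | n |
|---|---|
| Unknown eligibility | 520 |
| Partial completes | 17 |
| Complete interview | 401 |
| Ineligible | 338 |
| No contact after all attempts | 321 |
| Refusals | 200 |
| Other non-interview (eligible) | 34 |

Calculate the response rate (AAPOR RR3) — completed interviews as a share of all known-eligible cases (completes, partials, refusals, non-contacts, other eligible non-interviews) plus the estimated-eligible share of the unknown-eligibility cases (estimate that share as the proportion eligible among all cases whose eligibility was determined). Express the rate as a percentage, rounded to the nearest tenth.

Top → 401
Known eligible → 401 + 17 + 200 + 321 + 34 = 973
e = 973 / (973 + 338) = 973 / 1311 = 0.7422
e × U → 0.7422 × 520 = 385.94
Denom → 973 + 385.94 = 1358.94
RR3 = 401 / 1358.94 = 0.2951

29.5%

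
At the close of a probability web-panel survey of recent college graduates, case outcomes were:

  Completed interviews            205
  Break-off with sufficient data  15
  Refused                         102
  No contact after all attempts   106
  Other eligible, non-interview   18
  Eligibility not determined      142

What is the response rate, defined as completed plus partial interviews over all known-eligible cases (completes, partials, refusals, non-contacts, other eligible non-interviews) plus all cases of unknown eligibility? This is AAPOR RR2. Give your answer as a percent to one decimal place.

Num: 205 + 15 = 220
Denom: 205 + 15 + 102 + 106 + 18 + 142 = 588
RR2 = 220 / 588 = 0.3741

37.4%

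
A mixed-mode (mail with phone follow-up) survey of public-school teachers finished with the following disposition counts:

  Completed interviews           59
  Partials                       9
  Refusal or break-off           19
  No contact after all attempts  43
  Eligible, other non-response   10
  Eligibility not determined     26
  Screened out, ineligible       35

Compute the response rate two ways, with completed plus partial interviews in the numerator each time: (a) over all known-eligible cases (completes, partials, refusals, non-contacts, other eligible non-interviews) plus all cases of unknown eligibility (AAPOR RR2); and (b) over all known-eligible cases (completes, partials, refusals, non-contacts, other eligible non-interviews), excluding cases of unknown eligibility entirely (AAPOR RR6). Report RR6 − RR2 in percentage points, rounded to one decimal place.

Num = 59 + 9 = 68
Base = 59 + 9 + 19 + 43 + 10 + 26 = 166
RR2 = 68 / 166 = 0.4096
Base = 59 + 9 + 19 + 43 + 10 = 140
RR6 = 68 / 140 = 0.4857
Difference = 48.57 − 40.96 = 7.61 percentage points

7.6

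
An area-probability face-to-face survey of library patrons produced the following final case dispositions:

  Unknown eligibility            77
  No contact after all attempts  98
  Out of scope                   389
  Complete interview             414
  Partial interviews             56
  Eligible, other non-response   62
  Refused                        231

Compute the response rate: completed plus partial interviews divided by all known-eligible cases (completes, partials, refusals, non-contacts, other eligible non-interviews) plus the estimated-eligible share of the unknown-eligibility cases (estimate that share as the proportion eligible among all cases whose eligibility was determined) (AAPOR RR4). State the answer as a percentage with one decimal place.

51.4%

Top = 414 + 56 = 470
Determined eligible = 414 + 56 + 231 + 98 + 62 = 861
e = 861 / (861 + 389) = 861 / 1250 = 0.6888
Eligible share of unknowns = 0.6888 × 77 = 53.04
Denom = 861 + 53.04 = 914.04
RR4 = 470 / 914.04 = 0.5142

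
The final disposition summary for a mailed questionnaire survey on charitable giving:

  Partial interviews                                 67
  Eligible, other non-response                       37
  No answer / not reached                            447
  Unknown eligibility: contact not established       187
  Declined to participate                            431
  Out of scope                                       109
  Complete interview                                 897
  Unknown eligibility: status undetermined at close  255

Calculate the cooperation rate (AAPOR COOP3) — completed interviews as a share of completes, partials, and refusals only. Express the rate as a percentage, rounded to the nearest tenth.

64.3%

Eligibility not determined = 187 + 255 = 442
Numerator = 897
Base = 897 + 67 + 431 = 1395
COOP3 = 897 / 1395 = 0.6430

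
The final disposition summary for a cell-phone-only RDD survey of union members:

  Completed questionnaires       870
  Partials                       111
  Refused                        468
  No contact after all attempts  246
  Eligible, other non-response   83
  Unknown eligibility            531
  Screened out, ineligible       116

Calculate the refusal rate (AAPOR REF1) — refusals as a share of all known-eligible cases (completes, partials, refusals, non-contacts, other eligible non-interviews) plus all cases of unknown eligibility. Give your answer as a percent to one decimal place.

20.3%

Top = 468
Denom = 870 + 111 + 468 + 246 + 83 + 531 = 2309
REF1 = 468 / 2309 = 0.2027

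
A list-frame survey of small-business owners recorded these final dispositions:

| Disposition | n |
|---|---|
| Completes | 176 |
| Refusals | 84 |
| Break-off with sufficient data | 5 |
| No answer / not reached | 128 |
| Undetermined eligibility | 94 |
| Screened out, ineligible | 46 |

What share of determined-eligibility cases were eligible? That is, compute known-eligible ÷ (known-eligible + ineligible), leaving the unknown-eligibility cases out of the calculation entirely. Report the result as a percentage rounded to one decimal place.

Known eligible: 176 + 5 + 84 + 128 = 393
e = 393 / (393 + 46) = 393 / 439 = 0.8952

89.5%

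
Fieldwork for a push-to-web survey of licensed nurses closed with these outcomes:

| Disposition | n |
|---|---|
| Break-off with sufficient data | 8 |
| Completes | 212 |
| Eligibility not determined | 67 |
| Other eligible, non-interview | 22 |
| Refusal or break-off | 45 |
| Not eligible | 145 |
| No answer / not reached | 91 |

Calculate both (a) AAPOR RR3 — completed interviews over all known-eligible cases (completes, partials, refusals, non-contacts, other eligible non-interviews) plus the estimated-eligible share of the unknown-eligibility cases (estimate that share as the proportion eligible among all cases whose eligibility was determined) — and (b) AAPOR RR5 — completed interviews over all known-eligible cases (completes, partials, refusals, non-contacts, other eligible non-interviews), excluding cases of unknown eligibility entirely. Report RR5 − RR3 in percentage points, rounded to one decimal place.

6.4

Top: 212
Determined eligible: 212 + 8 + 45 + 91 + 22 = 378
e = 378 / (378 + 145) = 378 / 523 = 0.7228
e × U: 0.7228 × 67 = 48.43
Denominator: 378 + 48.43 = 426.43
RR3 = 212 / 426.43 = 0.4972
Denominator: 212 + 8 + 45 + 91 + 22 = 378
RR5 = 212 / 378 = 0.5608
Difference = 56.08 − 49.72 = 6.36 percentage points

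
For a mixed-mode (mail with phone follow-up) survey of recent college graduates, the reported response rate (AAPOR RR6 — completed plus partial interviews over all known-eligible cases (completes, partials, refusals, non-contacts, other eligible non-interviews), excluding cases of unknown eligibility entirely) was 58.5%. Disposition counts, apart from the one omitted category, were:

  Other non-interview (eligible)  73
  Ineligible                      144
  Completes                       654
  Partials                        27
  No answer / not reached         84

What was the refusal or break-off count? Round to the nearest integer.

Num = 654 + 27 = 681
RR6 = 681 / D = 0.585
D = 681 / 0.585 = 1164.1
Other denominator terms total 838
refusal or break-off = 1164.1 − 838 ≈ 326

326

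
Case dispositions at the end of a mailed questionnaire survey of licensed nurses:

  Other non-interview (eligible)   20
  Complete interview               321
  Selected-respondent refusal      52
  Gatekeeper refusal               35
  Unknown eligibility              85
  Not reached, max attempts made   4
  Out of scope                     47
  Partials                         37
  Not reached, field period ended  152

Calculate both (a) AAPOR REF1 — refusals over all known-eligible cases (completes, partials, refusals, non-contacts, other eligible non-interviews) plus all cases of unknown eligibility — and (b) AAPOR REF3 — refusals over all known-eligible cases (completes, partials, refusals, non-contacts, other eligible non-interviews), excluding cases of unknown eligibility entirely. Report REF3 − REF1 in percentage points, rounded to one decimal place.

Refusals = 35 + 52 = 87
No contact after all attempts = 152 + 4 = 156
Num = 87
Denominator = 321 + 37 + 87 + 156 + 20 + 85 = 706
REF1 = 87 / 706 = 0.1232
Denominator = 321 + 37 + 87 + 156 + 20 = 621
REF3 = 87 / 621 = 0.1401
Difference = 14.01 − 12.32 = 1.69 percentage points

1.7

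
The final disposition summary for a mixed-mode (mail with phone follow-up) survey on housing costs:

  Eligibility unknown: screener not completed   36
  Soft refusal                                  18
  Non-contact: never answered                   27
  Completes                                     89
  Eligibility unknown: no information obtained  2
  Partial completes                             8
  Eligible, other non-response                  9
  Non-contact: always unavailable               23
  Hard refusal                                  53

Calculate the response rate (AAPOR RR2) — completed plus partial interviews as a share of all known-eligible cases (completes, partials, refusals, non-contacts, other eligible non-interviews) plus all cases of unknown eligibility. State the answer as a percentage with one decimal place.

36.6%

Refused = 53 + 18 = 71
No answer / not reached = 27 + 23 = 50
Unknown eligibility = 36 + 2 = 38
Num → 89 + 8 = 97
Base → 89 + 8 + 71 + 50 + 9 + 38 = 265
RR2 = 97 / 265 = 0.3660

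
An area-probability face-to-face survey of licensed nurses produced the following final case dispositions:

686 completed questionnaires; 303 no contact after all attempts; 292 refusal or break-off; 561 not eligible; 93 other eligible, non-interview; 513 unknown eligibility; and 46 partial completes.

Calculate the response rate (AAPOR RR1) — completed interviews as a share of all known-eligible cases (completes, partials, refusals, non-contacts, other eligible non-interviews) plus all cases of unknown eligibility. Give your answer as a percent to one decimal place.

35.5%

Num = 686
Denominator = 686 + 46 + 292 + 303 + 93 + 513 = 1933
RR1 = 686 / 1933 = 0.3549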